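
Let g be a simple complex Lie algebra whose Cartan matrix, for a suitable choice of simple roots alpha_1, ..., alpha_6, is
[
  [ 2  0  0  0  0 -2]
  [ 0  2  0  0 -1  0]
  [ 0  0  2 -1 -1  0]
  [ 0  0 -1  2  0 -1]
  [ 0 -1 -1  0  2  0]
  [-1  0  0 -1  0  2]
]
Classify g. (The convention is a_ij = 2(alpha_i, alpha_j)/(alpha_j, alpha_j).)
The matrix has rank 6 with 2's on the diagonal. Reading the off-diagonal entries as Dynkin edges (a single edge where a_ij = a_ji = -1; a double or triple edge where a_ij * a_ji = 2 or 3), the diagram is a chain of 6 nodes with a double edge at one end; the terminal node there is the unique long simple root (C_6). One simple-root ordering that puts it in standard form is (alpha_2, alpha_5, alpha_3, alpha_4, alpha_6, alpha_1). So the algebra is type C_6, i.e. sp(12).

type C_6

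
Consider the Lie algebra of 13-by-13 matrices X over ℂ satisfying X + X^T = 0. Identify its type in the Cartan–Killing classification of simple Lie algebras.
This is so(13) with 13 odd, which has dimension 13(13-1)/2 = 78 and rank (13-1)/2 = 6. In the classification of classical Lie algebras, the orthogonal algebra so(2n+1) in an odd number of variables has type B_n; here n = 6, so the Dynkin diagram is a chain of 6 nodes with a double edge at one end; the terminal node there is the unique short simple root (B_6). Hence the type is B_6.

B6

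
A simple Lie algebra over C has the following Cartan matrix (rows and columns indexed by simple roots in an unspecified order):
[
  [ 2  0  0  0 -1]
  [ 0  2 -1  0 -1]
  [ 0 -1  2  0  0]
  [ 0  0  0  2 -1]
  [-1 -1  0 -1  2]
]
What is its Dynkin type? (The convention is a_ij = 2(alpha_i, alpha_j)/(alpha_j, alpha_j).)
The matrix has rank 5 with 2's on the diagonal. Reading the off-diagonal entries as Dynkin edges (a single edge where a_ij = a_ji = -1; a double or triple edge where a_ij * a_ji = 2 or 3), the diagram is a chain of 3 nodes with a fork of two nodes at one end (D_5). One simple-root ordering that puts it in standard form is (alpha_3, alpha_2, alpha_5, alpha_4, alpha_1). So the algebra is type D_5, i.e. so(10).

D5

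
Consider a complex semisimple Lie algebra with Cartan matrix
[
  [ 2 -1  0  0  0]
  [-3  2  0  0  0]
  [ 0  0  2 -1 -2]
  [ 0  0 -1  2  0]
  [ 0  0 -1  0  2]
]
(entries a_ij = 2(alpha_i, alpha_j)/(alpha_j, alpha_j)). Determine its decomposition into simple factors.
The diagram associated to this matrix has two connected components: the simple roots {alpha_3, alpha_4, alpha_5} form a chain of 3 nodes with a double edge at one end; the terminal node there is the unique short simple root (B_3), and {alpha_1, alpha_2} form two nodes joined by a triple edge (G_2). A semisimple Lie algebra decomposes uniquely as the direct sum of simple ideals, one per connected component of its Dynkin diagram, so g ≅ B_3 ⊕ G_2 (dimension 21 + 14 = 35).

type B_3 + type G_2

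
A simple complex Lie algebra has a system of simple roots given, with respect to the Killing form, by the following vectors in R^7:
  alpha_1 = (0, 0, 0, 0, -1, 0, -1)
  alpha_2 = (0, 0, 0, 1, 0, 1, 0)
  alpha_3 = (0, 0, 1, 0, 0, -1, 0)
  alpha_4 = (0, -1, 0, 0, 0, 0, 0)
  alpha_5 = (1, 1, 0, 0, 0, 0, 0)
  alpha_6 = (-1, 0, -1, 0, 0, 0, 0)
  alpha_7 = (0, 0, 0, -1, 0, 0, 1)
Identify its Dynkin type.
Compute the Cartan integers a_ij = 2(alpha_i, alpha_j)/(alpha_j, alpha_j); the resulting 7x7 Cartan matrix is
[[2, 0, 0, 0, 0, 0, -1], [0, 2, -1, 0, 0, 0, -1], [0, -1, 2, 0, 0, -1, 0], [0, 0, 0, 2, -1, 0, 0], [0, 0, 0, -2, 2, -1, 0], [0, 0, -1, 0, -1, 2, 0], [-1, -1, 0, 0, 0, 0, 2]].
The roots have two lengths (squared-length ratio 2:1); the short ones are alpha_{4}. The associated Dynkin diagram is a chain of 7 nodes with a double edge at one end; the terminal node there is the unique short simple root (B_7), so the type is B_7 (the algebra so(15)).

B7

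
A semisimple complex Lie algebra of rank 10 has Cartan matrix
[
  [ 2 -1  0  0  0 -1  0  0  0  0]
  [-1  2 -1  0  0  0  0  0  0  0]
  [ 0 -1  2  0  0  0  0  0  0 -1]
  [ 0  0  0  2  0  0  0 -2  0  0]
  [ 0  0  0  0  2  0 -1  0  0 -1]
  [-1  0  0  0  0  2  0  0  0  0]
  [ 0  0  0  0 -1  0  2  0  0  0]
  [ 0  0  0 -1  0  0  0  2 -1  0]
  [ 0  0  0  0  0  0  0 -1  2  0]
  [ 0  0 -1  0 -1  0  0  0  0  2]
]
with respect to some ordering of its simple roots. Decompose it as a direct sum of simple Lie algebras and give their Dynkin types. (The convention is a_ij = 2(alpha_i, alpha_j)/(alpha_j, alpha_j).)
The diagram associated to this matrix has two connected components: the simple roots {alpha_1, alpha_2, alpha_3, alpha_5, alpha_6, alpha_7, alpha_10} form a chain of 7 nodes with single edges (A_7), and {alpha_4, alpha_8, alpha_9} form a chain of 3 nodes with a double edge at one end; the terminal node there is the unique long simple root (C_3). A semisimple Lie algebra decomposes uniquely as the direct sum of simple ideals, one per connected component of its Dynkin diagram, so g ≅ A_7 ⊕ C_3 (dimension 63 + 21 = 84).

A_7 (sl(8)) + C_3 (sp(6))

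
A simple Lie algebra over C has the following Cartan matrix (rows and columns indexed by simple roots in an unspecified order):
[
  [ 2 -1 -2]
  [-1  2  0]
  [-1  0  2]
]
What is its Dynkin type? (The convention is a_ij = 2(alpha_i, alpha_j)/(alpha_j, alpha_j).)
The matrix has rank 3 with 2's on the diagonal. Reading the off-diagonal entries as Dynkin edges (a single edge where a_ij = a_ji = -1; a double or triple edge where a_ij * a_ji = 2 or 3), the diagram is a chain of 3 nodes with a double edge at one end; the terminal node there is the unique short simple root (B_3). One simple-root ordering that puts it in standard form is (alpha_2, alpha_1, alpha_3). So the algebra is type B_3, i.e. so(7).

B_3 (so(7))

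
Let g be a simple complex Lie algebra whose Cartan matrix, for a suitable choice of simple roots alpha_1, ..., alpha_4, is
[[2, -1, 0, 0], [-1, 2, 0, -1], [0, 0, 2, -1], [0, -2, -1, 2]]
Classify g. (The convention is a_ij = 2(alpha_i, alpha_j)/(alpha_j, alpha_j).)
The matrix has rank 4 with 2's on the diagonal. Reading the off-diagonal entries as Dynkin edges (a single edge where a_ij = a_ji = -1; a double or triple edge where a_ij * a_ji = 2 or 3), the diagram is a chain of 4 nodes with a double edge between the middle two (F_4). One simple-root ordering that puts it in standard form is (alpha_3, alpha_4, alpha_2, alpha_1). So the algebra is type F_4.

F_4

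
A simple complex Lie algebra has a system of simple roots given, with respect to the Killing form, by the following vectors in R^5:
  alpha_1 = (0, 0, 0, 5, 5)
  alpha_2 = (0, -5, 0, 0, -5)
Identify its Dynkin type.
type A_2

Compute the Cartan integers a_ij = 2(alpha_i, alpha_j)/(alpha_j, alpha_j); the resulting 2x2 Cartan matrix is
[[2, -1], [-1, 2]].
All simple roots have the same length, so the diagram is simply laced. The associated Dynkin diagram is a chain of 2 nodes with single edges (A_2), so the type is A_2 (the algebra sl(3)).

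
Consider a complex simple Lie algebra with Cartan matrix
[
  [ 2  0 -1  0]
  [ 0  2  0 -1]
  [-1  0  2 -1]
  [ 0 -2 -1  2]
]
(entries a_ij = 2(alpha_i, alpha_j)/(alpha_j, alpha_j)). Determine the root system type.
B4

The matrix has rank 4 with 2's on the diagonal. Reading the off-diagonal entries as Dynkin edges (a single edge where a_ij = a_ji = -1; a double or triple edge where a_ij * a_ji = 2 or 3), the diagram is a chain of 4 nodes with a double edge at one end; the terminal node there is the unique short simple root (B_4). One simple-root ordering that puts it in standard form is (alpha_1, alpha_3, alpha_4, alpha_2). So the algebra is type B_4, i.e. so(9).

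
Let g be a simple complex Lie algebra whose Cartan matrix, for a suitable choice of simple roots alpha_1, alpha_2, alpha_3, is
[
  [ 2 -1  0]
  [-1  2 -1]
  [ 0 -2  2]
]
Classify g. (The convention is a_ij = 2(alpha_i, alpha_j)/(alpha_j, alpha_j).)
The matrix has rank 3 with 2's on the diagonal. Reading the off-diagonal entries as Dynkin edges (a single edge where a_ij = a_ji = -1; a double or triple edge where a_ij * a_ji = 2 or 3), the diagram is a chain of 3 nodes with a double edge at one end; the terminal node there is the unique long simple root (C_3). One simple-root ordering that puts it in standard form is (alpha_1, alpha_2, alpha_3). So the algebra is type C_3, i.e. sp(6).

C3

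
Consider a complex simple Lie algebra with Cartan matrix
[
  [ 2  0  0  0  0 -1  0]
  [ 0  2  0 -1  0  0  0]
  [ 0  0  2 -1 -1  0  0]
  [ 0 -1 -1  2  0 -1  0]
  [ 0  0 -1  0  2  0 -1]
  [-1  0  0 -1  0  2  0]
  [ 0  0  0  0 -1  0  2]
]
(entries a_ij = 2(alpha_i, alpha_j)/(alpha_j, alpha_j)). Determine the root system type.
E7

The matrix has rank 7 with 2's on the diagonal. Reading the off-diagonal entries as Dynkin edges (a single edge where a_ij = a_ji = -1; a double or triple edge where a_ij * a_ji = 2 or 3), the diagram is a chain of 6 nodes with one extra node attached to the third node from one end (E_7). One simple-root ordering that puts it in standard form is (alpha_1, alpha_2, alpha_6, alpha_4, alpha_3, alpha_5, alpha_7). So the algebra is type E_7.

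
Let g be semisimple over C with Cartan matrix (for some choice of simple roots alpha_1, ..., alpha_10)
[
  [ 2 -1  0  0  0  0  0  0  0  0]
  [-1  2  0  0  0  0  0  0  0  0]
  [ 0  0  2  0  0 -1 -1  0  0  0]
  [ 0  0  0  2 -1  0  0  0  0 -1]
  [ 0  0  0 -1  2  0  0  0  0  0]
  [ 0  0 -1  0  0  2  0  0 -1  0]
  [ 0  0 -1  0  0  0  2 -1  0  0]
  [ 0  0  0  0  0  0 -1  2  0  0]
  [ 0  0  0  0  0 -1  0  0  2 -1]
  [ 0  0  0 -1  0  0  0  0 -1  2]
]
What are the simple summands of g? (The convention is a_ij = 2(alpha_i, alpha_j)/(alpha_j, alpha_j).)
A_2 ⊕ A_8

The diagram associated to this matrix has two connected components: the simple roots {alpha_1, alpha_2} form a chain of 2 nodes with single edges (A_2), and {alpha_3, alpha_4, alpha_5, alpha_6, alpha_7, alpha_8, alpha_9, alpha_10} form a chain of 8 nodes with single edges (A_8). A semisimple Lie algebra decomposes uniquely as the direct sum of simple ideals, one per connected component of its Dynkin diagram, so g ≅ A_2 ⊕ A_8 (dimension 8 + 80 = 88).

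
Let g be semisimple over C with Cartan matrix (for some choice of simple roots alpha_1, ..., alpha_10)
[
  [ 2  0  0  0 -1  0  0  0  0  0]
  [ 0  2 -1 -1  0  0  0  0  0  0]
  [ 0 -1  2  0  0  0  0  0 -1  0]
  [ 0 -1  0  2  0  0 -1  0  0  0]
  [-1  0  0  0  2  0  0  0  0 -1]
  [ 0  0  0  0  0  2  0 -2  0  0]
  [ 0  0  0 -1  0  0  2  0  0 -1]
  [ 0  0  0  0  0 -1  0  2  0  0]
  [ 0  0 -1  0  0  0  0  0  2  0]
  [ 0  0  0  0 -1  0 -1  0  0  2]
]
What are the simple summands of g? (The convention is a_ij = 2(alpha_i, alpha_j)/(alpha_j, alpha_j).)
The diagram associated to this matrix has two connected components: the simple roots {alpha_1, alpha_2, alpha_3, alpha_4, alpha_5, alpha_7, alpha_9, alpha_10} form a chain of 8 nodes with single edges (A_8), and {alpha_6, alpha_8} form a chain of 2 nodes with a double edge at one end; the terminal node there is the unique short simple root (B_2). A semisimple Lie algebra decomposes uniquely as the direct sum of simple ideals, one per connected component of its Dynkin diagram, so g ≅ A_8 ⊕ B_2 (dimension 80 + 10 = 90).

type A_8 ⊕ type B_2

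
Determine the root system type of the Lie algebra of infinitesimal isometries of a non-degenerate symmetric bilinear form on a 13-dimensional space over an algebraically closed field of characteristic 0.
This is so(13) with 13 odd, which has dimension 13(13-1)/2 = 78 and rank (13-1)/2 = 6. In the classification of classical Lie algebras, the orthogonal algebra so(2n+1) in an odd number of variables has type B_n; here n = 6, so the Dynkin diagram is a chain of 6 nodes with a double edge at one end; the terminal node there is the unique short simple root (B_6). Hence the type is B_6.

B6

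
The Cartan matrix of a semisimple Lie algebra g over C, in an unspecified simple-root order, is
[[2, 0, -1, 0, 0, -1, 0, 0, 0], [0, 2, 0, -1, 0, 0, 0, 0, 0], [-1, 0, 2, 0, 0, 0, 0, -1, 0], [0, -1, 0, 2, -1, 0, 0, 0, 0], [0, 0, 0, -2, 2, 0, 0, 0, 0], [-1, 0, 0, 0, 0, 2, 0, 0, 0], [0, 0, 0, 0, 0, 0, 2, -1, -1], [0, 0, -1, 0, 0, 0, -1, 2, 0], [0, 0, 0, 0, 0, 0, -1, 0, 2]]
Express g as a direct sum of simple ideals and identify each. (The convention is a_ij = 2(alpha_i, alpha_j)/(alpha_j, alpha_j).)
The diagram associated to this matrix has two connected components: the simple roots {alpha_1, alpha_3, alpha_6, alpha_7, alpha_8, alpha_9} form a chain of 6 nodes with single edges (A_6), and {alpha_2, alpha_4, alpha_5} form a chain of 3 nodes with a double edge at one end; the terminal node there is the unique long simple root (C_3). A semisimple Lie algebra decomposes uniquely as the direct sum of simple ideals, one per connected component of its Dynkin diagram, so g ≅ A_6 ⊕ C_3 (dimension 48 + 21 = 69).

A_6 ⊕ C_3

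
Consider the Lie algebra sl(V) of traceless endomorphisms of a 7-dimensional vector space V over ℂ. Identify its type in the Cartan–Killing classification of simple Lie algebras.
A6

This is sl(7), which has dimension 7^2 - 1 = 48 and rank 7 - 1 = 6 (a Cartan subalgebra is the diagonal traceless matrices). In the classification of classical Lie algebras, the special linear algebra sl(n+1) has type A_n; here n = 6, so the Dynkin diagram is a chain of 6 nodes with single edges (A_6). Hence the type is A_6.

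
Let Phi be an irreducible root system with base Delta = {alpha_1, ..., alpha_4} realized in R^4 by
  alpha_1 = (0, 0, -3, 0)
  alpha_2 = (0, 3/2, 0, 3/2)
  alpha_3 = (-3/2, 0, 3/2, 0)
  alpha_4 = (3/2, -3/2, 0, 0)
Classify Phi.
Compute the Cartan integers a_ij = 2(alpha_i, alpha_j)/(alpha_j, alpha_j); the resulting 4x4 Cartan matrix is
[[2, 0, -2, 0], [0, 2, 0, -1], [-1, 0, 2, -1], [0, -1, -1, 2]].
The roots have two lengths (squared-length ratio 2:1); the short ones are alpha_{2,3,4}. The associated Dynkin diagram is a chain of 4 nodes with a double edge at one end; the terminal node there is the unique long simple root (C_4), so the type is C_4 (the algebra sp(8)).

type C_4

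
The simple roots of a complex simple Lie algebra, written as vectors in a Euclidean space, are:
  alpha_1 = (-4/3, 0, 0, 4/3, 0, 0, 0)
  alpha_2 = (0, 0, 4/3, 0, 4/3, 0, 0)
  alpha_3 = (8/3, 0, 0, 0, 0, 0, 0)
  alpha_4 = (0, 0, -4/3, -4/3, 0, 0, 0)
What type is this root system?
Compute the Cartan integers a_ij = 2(alpha_i, alpha_j)/(alpha_j, alpha_j); the resulting 4x4 Cartan matrix is
[[2, 0, -1, -1], [0, 2, 0, -1], [-2, 0, 2, 0], [-1, -1, 0, 2]].
The roots have two lengths (squared-length ratio 2:1); the short ones are alpha_{1,2,4}. The associated Dynkin diagram is a chain of 4 nodes with a double edge at one end; the terminal node there is the unique long simple root (C_4), so the type is C_4 (the algebra sp(8)).

C_4 (sp(8))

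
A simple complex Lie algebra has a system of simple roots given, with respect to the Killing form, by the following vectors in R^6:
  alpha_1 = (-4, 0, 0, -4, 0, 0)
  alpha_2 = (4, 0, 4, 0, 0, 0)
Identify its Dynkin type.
A_2 (sl(3))

Compute the Cartan integers a_ij = 2(alpha_i, alpha_j)/(alpha_j, alpha_j); the resulting 2x2 Cartan matrix is
[[2, -1], [-1, 2]].
All simple roots have the same length, so the diagram is simply laced. The associated Dynkin diagram is a chain of 2 nodes with single edges (A_2), so the type is A_2 (the algebra sl(3)).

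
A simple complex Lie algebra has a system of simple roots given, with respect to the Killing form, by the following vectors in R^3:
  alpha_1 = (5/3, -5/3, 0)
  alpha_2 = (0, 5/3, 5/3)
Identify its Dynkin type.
Compute the Cartan integers a_ij = 2(alpha_i, alpha_j)/(alpha_j, alpha_j); the resulting 2x2 Cartan matrix is
[[2, -1], [-1, 2]].
All simple roots have the same length, so the diagram is simply laced. The associated Dynkin diagram is a chain of 2 nodes with single edges (A_2), so the type is A_2 (the algebra sl(3)).

type A_2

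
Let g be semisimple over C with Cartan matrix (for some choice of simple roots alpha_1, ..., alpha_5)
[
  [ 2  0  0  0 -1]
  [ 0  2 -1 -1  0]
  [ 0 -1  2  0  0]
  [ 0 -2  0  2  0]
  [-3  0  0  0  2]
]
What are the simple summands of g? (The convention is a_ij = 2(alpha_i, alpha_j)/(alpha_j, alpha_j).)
C_3 + G_2

The diagram associated to this matrix has two connected components: the simple roots {alpha_2, alpha_3, alpha_4} form a chain of 3 nodes with a double edge at one end; the terminal node there is the unique long simple root (C_3), and {alpha_1, alpha_5} form two nodes joined by a triple edge (G_2). A semisimple Lie algebra decomposes uniquely as the direct sum of simple ideals, one per connected component of its Dynkin diagram, so g ≅ C_3 ⊕ G_2 (dimension 21 + 14 = 35).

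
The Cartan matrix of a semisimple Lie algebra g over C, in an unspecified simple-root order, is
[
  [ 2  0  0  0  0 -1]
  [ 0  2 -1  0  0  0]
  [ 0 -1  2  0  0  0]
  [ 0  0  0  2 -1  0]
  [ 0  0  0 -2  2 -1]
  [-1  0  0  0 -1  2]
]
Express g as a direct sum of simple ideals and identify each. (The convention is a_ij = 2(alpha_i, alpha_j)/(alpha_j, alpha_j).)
The diagram associated to this matrix has two connected components: the simple roots {alpha_2, alpha_3} form a chain of 2 nodes with single edges (A_2), and {alpha_1, alpha_4, alpha_5, alpha_6} form a chain of 4 nodes with a double edge at one end; the terminal node there is the unique short simple root (B_4). A semisimple Lie algebra decomposes uniquely as the direct sum of simple ideals, one per connected component of its Dynkin diagram, so g ≅ A_2 ⊕ B_4 (dimension 8 + 36 = 44).

type A_2 + type B_4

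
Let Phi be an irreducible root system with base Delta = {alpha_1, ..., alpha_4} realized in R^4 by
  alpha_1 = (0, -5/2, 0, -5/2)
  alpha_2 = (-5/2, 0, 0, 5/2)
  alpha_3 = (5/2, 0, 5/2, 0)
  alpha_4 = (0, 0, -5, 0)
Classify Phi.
Compute the Cartan integers a_ij = 2(alpha_i, alpha_j)/(alpha_j, alpha_j); the resulting 4x4 Cartan matrix is
[[2, -1, 0, 0], [-1, 2, -1, 0], [0, -1, 2, -1], [0, 0, -2, 2]].
The roots have two lengths (squared-length ratio 2:1); the short ones are alpha_{1,2,3}. The associated Dynkin diagram is a chain of 4 nodes with a double edge at one end; the terminal node there is the unique long simple root (C_4), so the type is C_4 (the algebra sp(8)).

C4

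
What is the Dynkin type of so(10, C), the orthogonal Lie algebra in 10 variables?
D5

This is so(10) with 10 even, which has dimension 10(10-1)/2 = 45 and rank 10/2 = 5. In the classification of classical Lie algebras, the orthogonal algebra so(2n) in an even number of variables has type D_n; here n = 5, so the Dynkin diagram is a chain of 3 nodes with a fork of two nodes at one end (D_5). Hence the type is D_5.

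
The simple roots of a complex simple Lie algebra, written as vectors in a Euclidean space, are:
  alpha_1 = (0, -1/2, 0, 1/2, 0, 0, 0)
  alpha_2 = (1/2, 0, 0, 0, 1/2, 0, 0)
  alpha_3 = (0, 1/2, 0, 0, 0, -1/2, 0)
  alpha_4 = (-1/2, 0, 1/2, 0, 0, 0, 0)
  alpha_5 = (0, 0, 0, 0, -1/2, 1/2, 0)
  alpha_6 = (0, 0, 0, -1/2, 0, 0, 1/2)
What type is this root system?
Compute the Cartan integers a_ij = 2(alpha_i, alpha_j)/(alpha_j, alpha_j); the resulting 6x6 Cartan matrix is
[[2, 0, -1, 0, 0, -1], [0, 2, 0, -1, -1, 0], [-1, 0, 2, 0, -1, 0], [0, -1, 0, 2, 0, 0], [0, -1, -1, 0, 2, 0], [-1, 0, 0, 0, 0, 2]].
All simple roots have the same length, so the diagram is simply laced. The associated Dynkin diagram is a chain of 6 nodes with single edges (A_6), so the type is A_6 (the algebra sl(7)).

A6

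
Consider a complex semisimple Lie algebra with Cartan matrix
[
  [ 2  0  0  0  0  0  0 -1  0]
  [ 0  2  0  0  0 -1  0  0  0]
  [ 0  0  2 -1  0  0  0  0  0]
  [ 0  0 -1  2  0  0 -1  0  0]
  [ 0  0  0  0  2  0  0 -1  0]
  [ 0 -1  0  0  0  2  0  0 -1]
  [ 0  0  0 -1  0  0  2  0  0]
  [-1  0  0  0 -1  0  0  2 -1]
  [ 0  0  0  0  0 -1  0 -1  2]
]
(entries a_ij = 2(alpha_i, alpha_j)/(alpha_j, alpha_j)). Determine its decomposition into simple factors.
The diagram associated to this matrix has two connected components: the simple roots {alpha_3, alpha_4, alpha_7} form a chain of 3 nodes with single edges (A_3), and {alpha_1, alpha_2, alpha_5, alpha_6, alpha_8, alpha_9} form a chain of 4 nodes with a fork of two nodes at one end (D_6). A semisimple Lie algebra decomposes uniquely as the direct sum of simple ideals, one per connected component of its Dynkin diagram, so g ≅ A_3 ⊕ D_6 (dimension 15 + 66 = 81).

type A_3 + type D_6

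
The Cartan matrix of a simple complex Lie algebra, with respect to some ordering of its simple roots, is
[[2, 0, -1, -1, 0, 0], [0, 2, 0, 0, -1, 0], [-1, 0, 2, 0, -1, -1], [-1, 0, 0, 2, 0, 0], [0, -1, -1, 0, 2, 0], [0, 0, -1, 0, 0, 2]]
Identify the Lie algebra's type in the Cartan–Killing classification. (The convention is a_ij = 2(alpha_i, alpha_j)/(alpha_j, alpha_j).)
The matrix has rank 6 with 2's on the diagonal. Reading the off-diagonal entries as Dynkin edges (a single edge where a_ij = a_ji = -1; a double or triple edge where a_ij * a_ji = 2 or 3), the diagram is a chain of 5 nodes with one extra node attached to the third node from one end (E_6). One simple-root ordering that puts it in standard form is (alpha_2, alpha_6, alpha_5, alpha_3, alpha_1, alpha_4). So the algebra is type E_6.

E6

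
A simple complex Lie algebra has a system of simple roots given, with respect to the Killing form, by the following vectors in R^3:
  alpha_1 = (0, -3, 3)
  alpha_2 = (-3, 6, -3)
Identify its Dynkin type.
Compute the Cartan integers a_ij = 2(alpha_i, alpha_j)/(alpha_j, alpha_j); the resulting 2x2 Cartan matrix is
[[2, -1], [-3, 2]].
The roots have two lengths (squared-length ratio 3:1); the short ones are alpha_{1}. The associated Dynkin diagram is two nodes joined by a triple edge (G_2), so the type is G_2.

G2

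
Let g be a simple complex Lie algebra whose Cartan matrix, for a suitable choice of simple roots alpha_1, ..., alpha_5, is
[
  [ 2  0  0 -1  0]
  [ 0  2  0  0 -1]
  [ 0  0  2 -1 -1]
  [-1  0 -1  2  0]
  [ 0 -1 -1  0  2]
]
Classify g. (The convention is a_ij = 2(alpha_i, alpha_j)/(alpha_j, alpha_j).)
A5

The matrix has rank 5 with 2's on the diagonal. Reading the off-diagonal entries as Dynkin edges (a single edge where a_ij = a_ji = -1; a double or triple edge where a_ij * a_ji = 2 or 3), the diagram is a chain of 5 nodes with single edges (A_5). One simple-root ordering that puts it in standard form is (alpha_1, alpha_4, alpha_3, alpha_5, alpha_2). So the algebra is type A_5, i.e. sl(6).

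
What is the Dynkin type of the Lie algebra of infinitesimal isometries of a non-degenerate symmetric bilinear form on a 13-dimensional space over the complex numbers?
type B_6

This is so(13) with 13 odd, which has dimension 13(13-1)/2 = 78 and rank (13-1)/2 = 6. In the classification of classical Lie algebras, the orthogonal algebra so(2n+1) in an odd number of variables has type B_n; here n = 6, so the Dynkin diagram is a chain of 6 nodes with a double edge at one end; the terminal node there is the unique short simple root (B_6). Hence the type is B_6.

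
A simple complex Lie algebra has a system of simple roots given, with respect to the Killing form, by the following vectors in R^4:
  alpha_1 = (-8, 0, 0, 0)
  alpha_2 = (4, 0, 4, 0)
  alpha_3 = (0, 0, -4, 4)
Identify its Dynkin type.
Compute the Cartan integers a_ij = 2(alpha_i, alpha_j)/(alpha_j, alpha_j); the resulting 3x3 Cartan matrix is
[[2, -2, 0], [-1, 2, -1], [0, -1, 2]].
The roots have two lengths (squared-length ratio 2:1); the short ones are alpha_{2,3}. The associated Dynkin diagram is a chain of 3 nodes with a double edge at one end; the terminal node there is the unique long simple root (C_3), so the type is C_3 (the algebra sp(6)).

C_3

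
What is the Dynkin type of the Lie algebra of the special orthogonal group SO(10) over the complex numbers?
type D_5

This is so(10) with 10 even, which has dimension 10(10-1)/2 = 45 and rank 10/2 = 5. In the classification of classical Lie algebras, the orthogonal algebra so(2n) in an even number of variables has type D_n; here n = 5, so the Dynkin diagram is a chain of 3 nodes with a fork of two nodes at one end (D_5). Hence the type is D_5.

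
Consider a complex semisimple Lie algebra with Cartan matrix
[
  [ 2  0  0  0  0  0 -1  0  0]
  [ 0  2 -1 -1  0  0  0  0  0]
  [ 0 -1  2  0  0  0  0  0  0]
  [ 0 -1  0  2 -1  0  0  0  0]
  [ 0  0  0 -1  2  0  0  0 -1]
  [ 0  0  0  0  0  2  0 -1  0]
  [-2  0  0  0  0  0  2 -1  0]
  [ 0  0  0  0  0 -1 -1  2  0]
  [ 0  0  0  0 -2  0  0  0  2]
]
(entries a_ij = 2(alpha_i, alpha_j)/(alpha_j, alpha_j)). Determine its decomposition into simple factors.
The diagram associated to this matrix has two connected components: the simple roots {alpha_1, alpha_6, alpha_7, alpha_8} form a chain of 4 nodes with a double edge at one end; the terminal node there is the unique short simple root (B_4), and {alpha_2, alpha_3, alpha_4, alpha_5, alpha_9} form a chain of 5 nodes with a double edge at one end; the terminal node there is the unique long simple root (C_5). A semisimple Lie algebra decomposes uniquely as the direct sum of simple ideals, one per connected component of its Dynkin diagram, so g ≅ B_4 ⊕ C_5 (dimension 36 + 55 = 91).

B4 ⊕ C5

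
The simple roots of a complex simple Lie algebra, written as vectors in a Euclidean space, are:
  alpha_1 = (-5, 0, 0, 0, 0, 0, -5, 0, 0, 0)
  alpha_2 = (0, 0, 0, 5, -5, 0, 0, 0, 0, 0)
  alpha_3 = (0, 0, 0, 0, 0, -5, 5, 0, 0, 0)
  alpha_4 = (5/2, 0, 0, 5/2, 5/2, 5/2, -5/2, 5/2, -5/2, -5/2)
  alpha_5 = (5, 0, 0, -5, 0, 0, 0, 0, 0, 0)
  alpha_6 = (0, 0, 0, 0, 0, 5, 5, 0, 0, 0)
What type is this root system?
Compute the Cartan integers a_ij = 2(alpha_i, alpha_j)/(alpha_j, alpha_j); the resulting 6x6 Cartan matrix is
[[2, 0, -1, 0, -1, -1], [0, 2, 0, 0, -1, 0], [-1, 0, 2, -1, 0, 0], [0, 0, -1, 2, 0, 0], [-1, -1, 0, 0, 2, 0], [-1, 0, 0, 0, 0, 2]].
All simple roots have the same length, so the diagram is simply laced. The associated Dynkin diagram is a chain of 5 nodes with one extra node attached to the third node from one end (E_6), so the type is E_6.

E_6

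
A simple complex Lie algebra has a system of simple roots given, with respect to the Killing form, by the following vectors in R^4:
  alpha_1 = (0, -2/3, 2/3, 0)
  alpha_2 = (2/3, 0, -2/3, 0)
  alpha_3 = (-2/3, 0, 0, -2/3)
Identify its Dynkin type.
A3

Compute the Cartan integers a_ij = 2(alpha_i, alpha_j)/(alpha_j, alpha_j); the resulting 3x3 Cartan matrix is
[[2, -1, 0], [-1, 2, -1], [0, -1, 2]].
All simple roots have the same length, so the diagram is simply laced. The associated Dynkin diagram is a chain of 3 nodes with single edges (A_3), so the type is A_3 (the algebra sl(4)).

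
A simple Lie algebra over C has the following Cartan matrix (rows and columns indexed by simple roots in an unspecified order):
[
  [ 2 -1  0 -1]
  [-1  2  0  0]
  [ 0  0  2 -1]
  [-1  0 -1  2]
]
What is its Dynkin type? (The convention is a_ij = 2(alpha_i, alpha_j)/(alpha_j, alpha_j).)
The matrix has rank 4 with 2's on the diagonal. Reading the off-diagonal entries as Dynkin edges (a single edge where a_ij = a_ji = -1; a double or triple edge where a_ij * a_ji = 2 or 3), the diagram is a chain of 4 nodes with single edges (A_4). One simple-root ordering that puts it in standard form is (alpha_2, alpha_1, alpha_4, alpha_3). So the algebra is type A_4, i.e. sl(5).

A_4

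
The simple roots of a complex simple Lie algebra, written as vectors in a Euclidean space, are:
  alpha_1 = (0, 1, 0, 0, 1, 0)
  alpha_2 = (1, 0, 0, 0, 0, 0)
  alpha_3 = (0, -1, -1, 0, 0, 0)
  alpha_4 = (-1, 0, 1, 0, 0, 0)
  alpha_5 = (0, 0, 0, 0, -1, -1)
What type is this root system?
type B_5

Compute the Cartan integers a_ij = 2(alpha_i, alpha_j)/(alpha_j, alpha_j); the resulting 5x5 Cartan matrix is
[[2, 0, -1, 0, -1], [0, 2, 0, -1, 0], [-1, 0, 2, -1, 0], [0, -2, -1, 2, 0], [-1, 0, 0, 0, 2]].
The roots have two lengths (squared-length ratio 2:1); the short ones are alpha_{2}. The associated Dynkin diagram is a chain of 5 nodes with a double edge at one end; the terminal node there is the unique short simple root (B_5), so the type is B_5 (the algebra so(11)).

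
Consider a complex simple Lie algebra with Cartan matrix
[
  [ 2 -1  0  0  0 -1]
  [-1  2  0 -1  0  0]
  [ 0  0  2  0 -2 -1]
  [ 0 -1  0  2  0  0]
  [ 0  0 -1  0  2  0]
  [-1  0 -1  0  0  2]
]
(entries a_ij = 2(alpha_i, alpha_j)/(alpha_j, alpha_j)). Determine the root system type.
B_6

The matrix has rank 6 with 2's on the diagonal. Reading the off-diagonal entries as Dynkin edges (a single edge where a_ij = a_ji = -1; a double or triple edge where a_ij * a_ji = 2 or 3), the diagram is a chain of 6 nodes with a double edge at one end; the terminal node there is the unique short simple root (B_6). One simple-root ordering that puts it in standard form is (alpha_4, alpha_2, alpha_1, alpha_6, alpha_3, alpha_5). So the algebra is type B_6, i.e. so(13).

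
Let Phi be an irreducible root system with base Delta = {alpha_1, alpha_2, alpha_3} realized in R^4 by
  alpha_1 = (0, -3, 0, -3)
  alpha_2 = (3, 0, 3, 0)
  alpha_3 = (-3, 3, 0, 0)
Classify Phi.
Compute the Cartan integers a_ij = 2(alpha_i, alpha_j)/(alpha_j, alpha_j); the resulting 3x3 Cartan matrix is
[[2, 0, -1], [0, 2, -1], [-1, -1, 2]].
All simple roots have the same length, so the diagram is simply laced. The associated Dynkin diagram is a chain of 3 nodes with single edges (A_3), so the type is A_3 (the algebra sl(4)).

A3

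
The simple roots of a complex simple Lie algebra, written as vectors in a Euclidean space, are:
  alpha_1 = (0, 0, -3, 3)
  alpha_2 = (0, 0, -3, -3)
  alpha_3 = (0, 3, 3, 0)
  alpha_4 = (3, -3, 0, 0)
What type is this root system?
type D_4

Compute the Cartan integers a_ij = 2(alpha_i, alpha_j)/(alpha_j, alpha_j); the resulting 4x4 Cartan matrix is
[[2, 0, -1, 0], [0, 2, -1, 0], [-1, -1, 2, -1], [0, 0, -1, 2]].
All simple roots have the same length, so the diagram is simply laced. The associated Dynkin diagram is a chain of 2 nodes with a fork of two nodes at one end (D_4), so the type is D_4 (the algebra so(8)).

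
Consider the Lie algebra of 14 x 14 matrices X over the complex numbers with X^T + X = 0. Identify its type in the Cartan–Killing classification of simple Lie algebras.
D_7

This is so(14) with 14 even, which has dimension 14(14-1)/2 = 91 and rank 14/2 = 7. In the classification of classical Lie algebras, the orthogonal algebra so(2n) in an even number of variables has type D_n; here n = 7, so the Dynkin diagram is a chain of 5 nodes with a fork of two nodes at one end (D_7). Hence the type is D_7.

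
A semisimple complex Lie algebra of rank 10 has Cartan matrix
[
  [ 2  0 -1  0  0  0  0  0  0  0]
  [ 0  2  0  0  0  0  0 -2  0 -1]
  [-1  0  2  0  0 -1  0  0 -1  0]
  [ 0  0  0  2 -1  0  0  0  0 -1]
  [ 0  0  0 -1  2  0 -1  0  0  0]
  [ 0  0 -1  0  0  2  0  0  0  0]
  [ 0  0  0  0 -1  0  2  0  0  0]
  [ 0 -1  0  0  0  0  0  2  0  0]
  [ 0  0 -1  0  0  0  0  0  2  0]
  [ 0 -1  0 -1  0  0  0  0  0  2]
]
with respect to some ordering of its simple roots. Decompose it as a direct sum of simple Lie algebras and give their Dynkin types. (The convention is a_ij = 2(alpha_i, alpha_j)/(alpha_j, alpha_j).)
The diagram associated to this matrix has two connected components: the simple roots {alpha_2, alpha_4, alpha_5, alpha_7, alpha_8, alpha_10} form a chain of 6 nodes with a double edge at one end; the terminal node there is the unique short simple root (B_6), and {alpha_1, alpha_3, alpha_6, alpha_9} form a chain of 2 nodes with a fork of two nodes at one end (D_4). A semisimple Lie algebra decomposes uniquely as the direct sum of simple ideals, one per connected component of its Dynkin diagram, so g ≅ B_6 ⊕ D_4 (dimension 78 + 28 = 106).

B_6 (so(13)) ⊕ D_4 (so(8))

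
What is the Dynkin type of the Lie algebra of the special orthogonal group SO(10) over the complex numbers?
This is so(10) with 10 even, which has dimension 10(10-1)/2 = 45 and rank 10/2 = 5. In the classification of classical Lie algebras, the orthogonal algebra so(2n) in an even number of variables has type D_n; here n = 5, so the Dynkin diagram is a chain of 3 nodes with a fork of two nodes at one end (D_5). Hence the type is D_5.

D_5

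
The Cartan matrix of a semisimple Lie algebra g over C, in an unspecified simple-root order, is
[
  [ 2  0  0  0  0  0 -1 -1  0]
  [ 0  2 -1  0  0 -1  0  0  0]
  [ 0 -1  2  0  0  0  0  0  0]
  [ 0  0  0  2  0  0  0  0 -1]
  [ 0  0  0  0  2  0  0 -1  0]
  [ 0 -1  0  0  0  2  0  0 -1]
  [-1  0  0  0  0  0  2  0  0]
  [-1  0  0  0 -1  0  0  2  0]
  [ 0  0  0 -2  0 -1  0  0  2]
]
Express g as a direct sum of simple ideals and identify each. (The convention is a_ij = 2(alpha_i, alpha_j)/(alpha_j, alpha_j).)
type A_4 ⊕ type B_5

The diagram associated to this matrix has two connected components: the simple roots {alpha_1, alpha_5, alpha_7, alpha_8} form a chain of 4 nodes with single edges (A_4), and {alpha_2, alpha_3, alpha_4, alpha_6, alpha_9} form a chain of 5 nodes with a double edge at one end; the terminal node there is the unique short simple root (B_5). A semisimple Lie algebra decomposes uniquely as the direct sum of simple ideals, one per connected component of its Dynkin diagram, so g ≅ A_4 ⊕ B_5 (dimension 24 + 55 = 79).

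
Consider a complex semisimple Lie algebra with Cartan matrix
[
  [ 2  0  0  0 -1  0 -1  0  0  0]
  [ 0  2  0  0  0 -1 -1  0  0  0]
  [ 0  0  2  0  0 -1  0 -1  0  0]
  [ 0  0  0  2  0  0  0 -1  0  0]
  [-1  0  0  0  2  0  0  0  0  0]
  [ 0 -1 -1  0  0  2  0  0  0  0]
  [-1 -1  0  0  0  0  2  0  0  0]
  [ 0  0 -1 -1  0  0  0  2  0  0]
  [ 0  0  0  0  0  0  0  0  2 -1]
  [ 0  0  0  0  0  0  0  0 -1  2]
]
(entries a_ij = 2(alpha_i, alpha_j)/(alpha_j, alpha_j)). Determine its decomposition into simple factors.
A_2 ⊕ A_8

The diagram associated to this matrix has two connected components: the simple roots {alpha_9, alpha_10} form a chain of 2 nodes with single edges (A_2), and {alpha_1, alpha_2, alpha_3, alpha_4, alpha_5, alpha_6, alpha_7, alpha_8} form a chain of 8 nodes with single edges (A_8). A semisimple Lie algebra decomposes uniquely as the direct sum of simple ideals, one per connected component of its Dynkin diagram, so g ≅ A_2 ⊕ A_8 (dimension 8 + 80 = 88).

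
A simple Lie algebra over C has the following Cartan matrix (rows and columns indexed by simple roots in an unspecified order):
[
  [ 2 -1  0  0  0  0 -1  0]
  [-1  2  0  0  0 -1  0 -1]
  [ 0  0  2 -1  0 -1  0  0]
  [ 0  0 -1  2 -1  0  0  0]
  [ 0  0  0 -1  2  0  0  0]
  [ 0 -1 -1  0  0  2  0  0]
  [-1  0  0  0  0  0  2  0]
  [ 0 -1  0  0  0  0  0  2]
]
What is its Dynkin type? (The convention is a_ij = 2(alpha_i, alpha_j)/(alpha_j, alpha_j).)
The matrix has rank 8 with 2's on the diagonal. Reading the off-diagonal entries as Dynkin edges (a single edge where a_ij = a_ji = -1; a double or triple edge where a_ij * a_ji = 2 or 3), the diagram is a chain of 7 nodes with one extra node attached to the third node from one end (E_8). One simple-root ordering that puts it in standard form is (alpha_7, alpha_8, alpha_1, alpha_2, alpha_6, alpha_3, alpha_4, alpha_5). So the algebra is type E_8.

E_8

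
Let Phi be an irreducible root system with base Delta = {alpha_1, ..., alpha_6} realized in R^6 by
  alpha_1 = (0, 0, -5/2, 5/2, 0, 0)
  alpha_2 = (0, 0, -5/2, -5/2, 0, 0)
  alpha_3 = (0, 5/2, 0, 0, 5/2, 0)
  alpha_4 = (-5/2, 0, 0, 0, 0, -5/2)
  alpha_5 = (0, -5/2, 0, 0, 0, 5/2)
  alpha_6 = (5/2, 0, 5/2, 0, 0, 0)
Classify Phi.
Compute the Cartan integers a_ij = 2(alpha_i, alpha_j)/(alpha_j, alpha_j); the resulting 6x6 Cartan matrix is
[[2, 0, 0, 0, 0, -1], [0, 2, 0, 0, 0, -1], [0, 0, 2, 0, -1, 0], [0, 0, 0, 2, -1, -1], [0, 0, -1, -1, 2, 0], [-1, -1, 0, -1, 0, 2]].
All simple roots have the same length, so the diagram is simply laced. The associated Dynkin diagram is a chain of 4 nodes with a fork of two nodes at one end (D_6), so the type is D_6 (the algebra so(12)).

type D_6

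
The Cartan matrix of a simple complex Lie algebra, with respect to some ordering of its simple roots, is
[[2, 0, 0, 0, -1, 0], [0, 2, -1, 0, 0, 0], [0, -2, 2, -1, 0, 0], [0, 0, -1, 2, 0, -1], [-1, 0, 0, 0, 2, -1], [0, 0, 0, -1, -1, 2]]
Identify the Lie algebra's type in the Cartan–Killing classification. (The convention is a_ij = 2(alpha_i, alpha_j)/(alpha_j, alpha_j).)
type B_6

The matrix has rank 6 with 2's on the diagonal. Reading the off-diagonal entries as Dynkin edges (a single edge where a_ij = a_ji = -1; a double or triple edge where a_ij * a_ji = 2 or 3), the diagram is a chain of 6 nodes with a double edge at one end; the terminal node there is the unique short simple root (B_6). One simple-root ordering that puts it in standard form is (alpha_1, alpha_5, alpha_6, alpha_4, alpha_3, alpha_2). So the algebra is type B_6, i.e. so(13).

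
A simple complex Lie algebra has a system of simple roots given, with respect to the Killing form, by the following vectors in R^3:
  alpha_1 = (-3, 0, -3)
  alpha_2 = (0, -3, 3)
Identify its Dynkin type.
Compute the Cartan integers a_ij = 2(alpha_i, alpha_j)/(alpha_j, alpha_j); the resulting 2x2 Cartan matrix is
[[2, -1], [-1, 2]].
All simple roots have the same length, so the diagram is simply laced. The associated Dynkin diagram is a chain of 2 nodes with single edges (A_2), so the type is A_2 (the algebra sl(3)).

type A_2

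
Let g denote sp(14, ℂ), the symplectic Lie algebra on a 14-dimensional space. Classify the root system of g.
C7

This is sp(14), which has dimension 14(14+1)/2 = 105 and rank 14/2 = 7. In the classification of classical Lie algebras, the symplectic algebra sp(2n) has type C_n; here n = 7, so the Dynkin diagram is a chain of 7 nodes with a double edge at one end; the terminal node there is the unique long simple root (C_7). Hence the type is C_7.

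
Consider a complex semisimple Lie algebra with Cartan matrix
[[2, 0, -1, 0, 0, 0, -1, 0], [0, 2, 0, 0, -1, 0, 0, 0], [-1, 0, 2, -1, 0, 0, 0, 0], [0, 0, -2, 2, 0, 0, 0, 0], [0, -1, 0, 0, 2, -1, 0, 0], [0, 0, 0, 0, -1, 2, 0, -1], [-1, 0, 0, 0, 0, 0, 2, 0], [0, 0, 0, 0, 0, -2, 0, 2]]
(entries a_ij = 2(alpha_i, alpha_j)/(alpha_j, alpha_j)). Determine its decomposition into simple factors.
C_4 (sp(8)) + C_4 (sp(8))

The diagram associated to this matrix has two connected components: the simple roots {alpha_1, alpha_3, alpha_4, alpha_7} form a chain of 4 nodes with a double edge at one end; the terminal node there is the unique long simple root (C_4), and {alpha_2, alpha_5, alpha_6, alpha_8} form a chain of 4 nodes with a double edge at one end; the terminal node there is the unique long simple root (C_4). A semisimple Lie algebra decomposes uniquely as the direct sum of simple ideals, one per connected component of its Dynkin diagram, so g ≅ C_4 ⊕ C_4 (dimension 36 + 36 = 72).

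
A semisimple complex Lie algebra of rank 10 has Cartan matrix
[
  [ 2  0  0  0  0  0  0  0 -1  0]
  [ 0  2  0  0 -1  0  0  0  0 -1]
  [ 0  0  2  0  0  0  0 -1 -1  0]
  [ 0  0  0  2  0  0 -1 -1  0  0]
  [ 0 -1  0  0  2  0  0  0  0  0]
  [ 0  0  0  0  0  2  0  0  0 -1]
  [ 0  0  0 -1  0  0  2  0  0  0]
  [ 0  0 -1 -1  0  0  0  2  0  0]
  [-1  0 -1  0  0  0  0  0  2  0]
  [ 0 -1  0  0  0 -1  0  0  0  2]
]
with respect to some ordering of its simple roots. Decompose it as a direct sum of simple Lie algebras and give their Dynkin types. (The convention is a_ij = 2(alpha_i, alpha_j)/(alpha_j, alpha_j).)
type A_4 + type A_6

The diagram associated to this matrix has two connected components: the simple roots {alpha_2, alpha_5, alpha_6, alpha_10} form a chain of 4 nodes with single edges (A_4), and {alpha_1, alpha_3, alpha_4, alpha_7, alpha_8, alpha_9} form a chain of 6 nodes with single edges (A_6). A semisimple Lie algebra decomposes uniquely as the direct sum of simple ideals, one per connected component of its Dynkin diagram, so g ≅ A_4 ⊕ A_6 (dimension 24 + 48 = 72).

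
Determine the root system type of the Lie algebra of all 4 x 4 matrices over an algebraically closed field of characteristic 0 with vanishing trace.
A3

This is sl(4), which has dimension 4^2 - 1 = 15 and rank 4 - 1 = 3 (a Cartan subalgebra is the diagonal traceless matrices). In the classification of classical Lie algebras, the special linear algebra sl(n+1) has type A_n; here n = 3, so the Dynkin diagram is a chain of 3 nodes with single edges (A_3). Hence the type is A_3.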